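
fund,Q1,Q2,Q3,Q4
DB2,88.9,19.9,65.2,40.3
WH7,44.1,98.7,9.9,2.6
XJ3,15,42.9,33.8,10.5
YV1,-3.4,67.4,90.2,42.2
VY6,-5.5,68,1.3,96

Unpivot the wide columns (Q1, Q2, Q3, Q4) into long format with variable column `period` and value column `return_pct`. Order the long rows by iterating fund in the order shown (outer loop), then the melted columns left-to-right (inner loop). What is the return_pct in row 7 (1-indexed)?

20 rows total (5 × 4). Row 7: index ⌊(7-1)/4⌋ = 1 into fund → WH7; (7-1) mod 4 = 2 into the melted columns → Q3.
So row 7 is (WH7, Q3, 9.9); return_pct = 9.9.

9.9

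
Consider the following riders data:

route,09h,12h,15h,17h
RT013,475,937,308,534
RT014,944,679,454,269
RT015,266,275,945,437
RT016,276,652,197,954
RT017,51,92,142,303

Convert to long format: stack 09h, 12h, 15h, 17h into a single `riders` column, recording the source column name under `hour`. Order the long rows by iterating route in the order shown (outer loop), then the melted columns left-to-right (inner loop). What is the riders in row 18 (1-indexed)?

20 rows total (5 × 4). Row 18: index ⌊(18-1)/4⌋ = 4 into route → RT017; (18-1) mod 4 = 1 into the melted columns → 12h.
So row 18 is (RT017, 12h, 92); riders = 92.

92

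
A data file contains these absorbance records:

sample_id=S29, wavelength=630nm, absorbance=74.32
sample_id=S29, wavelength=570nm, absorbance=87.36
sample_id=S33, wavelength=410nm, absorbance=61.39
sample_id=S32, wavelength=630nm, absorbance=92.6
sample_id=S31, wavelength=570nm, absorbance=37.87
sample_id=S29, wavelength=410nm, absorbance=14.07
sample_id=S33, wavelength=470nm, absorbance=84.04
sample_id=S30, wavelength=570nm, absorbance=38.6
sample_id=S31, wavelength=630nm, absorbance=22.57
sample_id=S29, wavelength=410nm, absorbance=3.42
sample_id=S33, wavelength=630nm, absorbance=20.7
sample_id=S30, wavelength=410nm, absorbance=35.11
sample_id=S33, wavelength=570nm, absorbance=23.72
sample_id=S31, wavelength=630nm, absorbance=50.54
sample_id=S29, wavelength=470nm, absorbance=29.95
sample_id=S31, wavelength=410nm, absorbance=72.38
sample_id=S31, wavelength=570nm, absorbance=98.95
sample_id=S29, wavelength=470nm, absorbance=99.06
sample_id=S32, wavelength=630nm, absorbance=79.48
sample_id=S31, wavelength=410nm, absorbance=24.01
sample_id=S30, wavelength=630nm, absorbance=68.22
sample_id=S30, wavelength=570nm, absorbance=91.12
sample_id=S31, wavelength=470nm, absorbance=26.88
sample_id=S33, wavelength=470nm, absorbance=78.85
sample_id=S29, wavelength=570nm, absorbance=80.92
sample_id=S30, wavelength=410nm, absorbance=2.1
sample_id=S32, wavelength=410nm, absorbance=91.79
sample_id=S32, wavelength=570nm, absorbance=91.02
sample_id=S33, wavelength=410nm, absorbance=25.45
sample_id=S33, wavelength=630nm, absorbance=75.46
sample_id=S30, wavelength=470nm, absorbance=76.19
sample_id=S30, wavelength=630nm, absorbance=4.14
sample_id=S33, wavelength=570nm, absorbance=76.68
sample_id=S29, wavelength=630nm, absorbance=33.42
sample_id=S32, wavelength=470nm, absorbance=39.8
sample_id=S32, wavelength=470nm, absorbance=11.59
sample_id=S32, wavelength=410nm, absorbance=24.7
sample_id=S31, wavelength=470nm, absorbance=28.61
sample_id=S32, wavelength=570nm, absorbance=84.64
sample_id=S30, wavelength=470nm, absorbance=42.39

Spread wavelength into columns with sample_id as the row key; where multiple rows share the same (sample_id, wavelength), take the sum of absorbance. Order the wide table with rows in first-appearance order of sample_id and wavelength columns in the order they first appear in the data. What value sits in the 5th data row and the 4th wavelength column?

118.58

With rows in first-appearance order of sample_id, row 5 is sample_id=S30. wavelength columns in first-appearance order: 630nm, 570nm, 410nm, 470nm; column 4 is 470nm.
Long rows with sample_id=S30, wavelength=470nm: 76.19 + 42.39 = 118.58.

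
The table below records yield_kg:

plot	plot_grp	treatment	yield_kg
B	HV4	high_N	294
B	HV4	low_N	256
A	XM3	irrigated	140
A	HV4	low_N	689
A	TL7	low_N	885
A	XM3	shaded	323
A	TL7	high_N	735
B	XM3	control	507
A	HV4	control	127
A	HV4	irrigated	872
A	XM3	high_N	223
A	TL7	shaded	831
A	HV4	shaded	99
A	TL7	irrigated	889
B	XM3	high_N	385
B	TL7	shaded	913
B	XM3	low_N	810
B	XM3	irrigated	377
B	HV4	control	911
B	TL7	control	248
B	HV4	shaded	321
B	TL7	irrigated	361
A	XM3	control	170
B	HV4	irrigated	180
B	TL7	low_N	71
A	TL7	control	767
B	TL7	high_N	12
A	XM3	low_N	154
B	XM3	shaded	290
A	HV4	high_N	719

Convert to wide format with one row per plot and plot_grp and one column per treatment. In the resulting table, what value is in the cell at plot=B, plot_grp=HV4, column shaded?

321

Wide layout: rows indexed by plot and plot_grp, columns are the 5 distinct treatment values (high_N, low_N, irrigated, shaded, control).
Cell (plot=B, plot_grp=HV4, treatment=shaded) draws from the long row where plot=B, plot_grp=HV4 and treatment=shaded, which has yield_kg=321.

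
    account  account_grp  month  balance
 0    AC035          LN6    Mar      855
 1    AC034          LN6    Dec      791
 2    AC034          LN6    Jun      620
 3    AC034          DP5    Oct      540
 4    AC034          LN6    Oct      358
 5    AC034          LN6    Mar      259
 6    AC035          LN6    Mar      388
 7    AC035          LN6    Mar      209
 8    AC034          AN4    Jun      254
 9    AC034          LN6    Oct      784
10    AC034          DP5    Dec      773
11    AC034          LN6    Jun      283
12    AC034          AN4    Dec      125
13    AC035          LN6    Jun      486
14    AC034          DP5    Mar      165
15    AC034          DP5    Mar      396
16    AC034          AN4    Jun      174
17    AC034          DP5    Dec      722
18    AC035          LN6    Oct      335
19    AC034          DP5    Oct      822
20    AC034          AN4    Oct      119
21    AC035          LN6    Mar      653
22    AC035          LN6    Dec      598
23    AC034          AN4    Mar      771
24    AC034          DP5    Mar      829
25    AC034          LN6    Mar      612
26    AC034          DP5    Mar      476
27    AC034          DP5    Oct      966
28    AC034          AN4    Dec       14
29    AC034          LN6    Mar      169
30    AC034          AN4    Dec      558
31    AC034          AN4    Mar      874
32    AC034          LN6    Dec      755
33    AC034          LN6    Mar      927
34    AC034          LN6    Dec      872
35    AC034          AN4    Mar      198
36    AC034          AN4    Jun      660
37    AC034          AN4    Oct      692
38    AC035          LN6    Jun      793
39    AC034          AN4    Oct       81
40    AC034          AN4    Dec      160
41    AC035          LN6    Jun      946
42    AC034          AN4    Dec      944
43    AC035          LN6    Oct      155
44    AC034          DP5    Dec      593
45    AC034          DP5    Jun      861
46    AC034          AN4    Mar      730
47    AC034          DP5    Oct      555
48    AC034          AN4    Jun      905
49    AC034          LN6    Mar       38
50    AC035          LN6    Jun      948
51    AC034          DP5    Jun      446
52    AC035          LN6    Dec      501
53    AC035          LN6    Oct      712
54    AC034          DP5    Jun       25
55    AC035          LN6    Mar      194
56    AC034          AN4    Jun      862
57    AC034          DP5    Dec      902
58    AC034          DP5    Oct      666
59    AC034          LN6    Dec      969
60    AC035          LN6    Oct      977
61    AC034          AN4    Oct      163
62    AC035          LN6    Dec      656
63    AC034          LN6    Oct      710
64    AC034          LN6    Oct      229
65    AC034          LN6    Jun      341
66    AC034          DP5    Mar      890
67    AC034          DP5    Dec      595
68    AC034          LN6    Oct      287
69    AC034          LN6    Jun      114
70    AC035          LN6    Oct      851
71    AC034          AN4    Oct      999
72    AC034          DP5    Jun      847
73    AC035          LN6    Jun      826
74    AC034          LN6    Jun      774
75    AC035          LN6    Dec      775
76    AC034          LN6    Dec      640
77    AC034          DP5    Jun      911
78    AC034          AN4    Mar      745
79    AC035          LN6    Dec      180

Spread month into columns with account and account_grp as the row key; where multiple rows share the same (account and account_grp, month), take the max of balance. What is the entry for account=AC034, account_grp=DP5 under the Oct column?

Rows with account=AC034, account_grp=DP5 and month=Oct: balance values are 540, 822, 966, 555, 666.
max(540, 822, 966, 555, 666) = 966.

966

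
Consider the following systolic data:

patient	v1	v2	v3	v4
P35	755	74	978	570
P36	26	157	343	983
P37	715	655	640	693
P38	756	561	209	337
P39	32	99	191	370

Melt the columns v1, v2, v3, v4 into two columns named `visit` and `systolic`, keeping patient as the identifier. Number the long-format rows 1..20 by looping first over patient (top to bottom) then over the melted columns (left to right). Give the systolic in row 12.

20 rows total (5 × 4). Row 12: index ⌊(12-1)/4⌋ = 2 into patient → P37; (12-1) mod 4 = 3 into the melted columns → v4.
So row 12 is (P37, v4, 693); systolic = 693.

693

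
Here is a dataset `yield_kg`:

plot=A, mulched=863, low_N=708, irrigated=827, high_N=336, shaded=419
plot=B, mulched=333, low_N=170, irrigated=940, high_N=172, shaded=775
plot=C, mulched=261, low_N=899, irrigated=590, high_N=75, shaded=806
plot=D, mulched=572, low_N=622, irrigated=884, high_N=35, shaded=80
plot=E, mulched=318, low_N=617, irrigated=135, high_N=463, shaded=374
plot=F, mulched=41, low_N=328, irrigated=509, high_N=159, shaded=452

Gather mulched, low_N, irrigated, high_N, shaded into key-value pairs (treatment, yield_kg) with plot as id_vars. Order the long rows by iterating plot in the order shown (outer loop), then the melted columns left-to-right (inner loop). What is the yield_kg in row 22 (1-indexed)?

617

30 rows total (6 × 5). Row 22: index ⌊(22-1)/5⌋ = 4 into plot → E; (22-1) mod 5 = 1 into the melted columns → low_N.
So row 22 is (E, low_N, 617); yield_kg = 617.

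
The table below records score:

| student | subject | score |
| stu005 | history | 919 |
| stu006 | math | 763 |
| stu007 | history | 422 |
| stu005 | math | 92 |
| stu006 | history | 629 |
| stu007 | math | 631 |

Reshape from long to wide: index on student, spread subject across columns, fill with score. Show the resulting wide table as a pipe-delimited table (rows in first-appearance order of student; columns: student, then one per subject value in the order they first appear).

| student | history | math |
| stu005 | 919 | 92 |
| stu006 | 629 | 763 |
| stu007 | 422 | 631 |

Columns: student plus the 2 distinct subject values (history, math).
For example, row stu005 column history takes score=919 from the long row (stu005, history).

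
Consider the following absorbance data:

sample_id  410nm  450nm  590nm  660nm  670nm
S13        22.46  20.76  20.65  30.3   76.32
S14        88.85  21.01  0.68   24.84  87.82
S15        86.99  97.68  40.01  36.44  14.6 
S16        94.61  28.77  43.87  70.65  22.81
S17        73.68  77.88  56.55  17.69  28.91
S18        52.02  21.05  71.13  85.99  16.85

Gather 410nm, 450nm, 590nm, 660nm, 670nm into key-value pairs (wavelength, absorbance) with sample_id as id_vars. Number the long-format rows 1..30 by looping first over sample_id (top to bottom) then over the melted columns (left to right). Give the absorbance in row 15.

14.6

30 rows total (6 × 5). Row 15: index ⌊(15-1)/5⌋ = 2 into sample_id → S15; (15-1) mod 5 = 4 into the melted columns → 670nm.
So row 15 is (S15, 670nm, 14.6); absorbance = 14.6.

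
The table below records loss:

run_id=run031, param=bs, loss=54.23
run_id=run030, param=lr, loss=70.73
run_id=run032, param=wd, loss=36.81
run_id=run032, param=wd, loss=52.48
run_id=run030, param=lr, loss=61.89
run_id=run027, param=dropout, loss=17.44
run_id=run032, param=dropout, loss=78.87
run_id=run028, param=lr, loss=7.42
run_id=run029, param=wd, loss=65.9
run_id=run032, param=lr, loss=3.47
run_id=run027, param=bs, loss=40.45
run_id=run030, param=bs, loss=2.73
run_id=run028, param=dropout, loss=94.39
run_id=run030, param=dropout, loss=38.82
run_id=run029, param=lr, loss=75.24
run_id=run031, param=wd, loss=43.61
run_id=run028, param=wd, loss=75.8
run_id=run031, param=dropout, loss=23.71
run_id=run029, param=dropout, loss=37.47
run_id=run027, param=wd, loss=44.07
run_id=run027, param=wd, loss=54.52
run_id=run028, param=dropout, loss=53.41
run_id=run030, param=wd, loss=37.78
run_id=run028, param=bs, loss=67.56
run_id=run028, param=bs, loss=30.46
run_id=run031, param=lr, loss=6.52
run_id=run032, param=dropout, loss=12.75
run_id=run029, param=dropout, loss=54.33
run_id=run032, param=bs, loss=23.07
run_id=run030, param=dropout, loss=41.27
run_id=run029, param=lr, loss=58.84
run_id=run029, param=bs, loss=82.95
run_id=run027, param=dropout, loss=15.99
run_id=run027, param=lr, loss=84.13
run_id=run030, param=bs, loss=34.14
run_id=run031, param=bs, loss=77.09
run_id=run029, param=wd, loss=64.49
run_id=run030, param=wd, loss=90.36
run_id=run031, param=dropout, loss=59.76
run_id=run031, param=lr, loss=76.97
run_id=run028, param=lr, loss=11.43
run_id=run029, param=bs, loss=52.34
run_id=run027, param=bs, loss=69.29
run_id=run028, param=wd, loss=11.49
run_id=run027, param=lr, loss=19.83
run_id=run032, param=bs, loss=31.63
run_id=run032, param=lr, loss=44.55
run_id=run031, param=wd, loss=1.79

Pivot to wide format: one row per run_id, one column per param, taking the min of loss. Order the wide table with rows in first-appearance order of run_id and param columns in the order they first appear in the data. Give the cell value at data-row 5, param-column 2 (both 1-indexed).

With rows in first-appearance order of run_id, row 5 is run_id=run028. param columns in first-appearance order: bs, lr, wd, dropout; column 2 is lr.
Long rows with run_id=run028, param=lr: min(7.42, 11.43) = 7.42.

7.42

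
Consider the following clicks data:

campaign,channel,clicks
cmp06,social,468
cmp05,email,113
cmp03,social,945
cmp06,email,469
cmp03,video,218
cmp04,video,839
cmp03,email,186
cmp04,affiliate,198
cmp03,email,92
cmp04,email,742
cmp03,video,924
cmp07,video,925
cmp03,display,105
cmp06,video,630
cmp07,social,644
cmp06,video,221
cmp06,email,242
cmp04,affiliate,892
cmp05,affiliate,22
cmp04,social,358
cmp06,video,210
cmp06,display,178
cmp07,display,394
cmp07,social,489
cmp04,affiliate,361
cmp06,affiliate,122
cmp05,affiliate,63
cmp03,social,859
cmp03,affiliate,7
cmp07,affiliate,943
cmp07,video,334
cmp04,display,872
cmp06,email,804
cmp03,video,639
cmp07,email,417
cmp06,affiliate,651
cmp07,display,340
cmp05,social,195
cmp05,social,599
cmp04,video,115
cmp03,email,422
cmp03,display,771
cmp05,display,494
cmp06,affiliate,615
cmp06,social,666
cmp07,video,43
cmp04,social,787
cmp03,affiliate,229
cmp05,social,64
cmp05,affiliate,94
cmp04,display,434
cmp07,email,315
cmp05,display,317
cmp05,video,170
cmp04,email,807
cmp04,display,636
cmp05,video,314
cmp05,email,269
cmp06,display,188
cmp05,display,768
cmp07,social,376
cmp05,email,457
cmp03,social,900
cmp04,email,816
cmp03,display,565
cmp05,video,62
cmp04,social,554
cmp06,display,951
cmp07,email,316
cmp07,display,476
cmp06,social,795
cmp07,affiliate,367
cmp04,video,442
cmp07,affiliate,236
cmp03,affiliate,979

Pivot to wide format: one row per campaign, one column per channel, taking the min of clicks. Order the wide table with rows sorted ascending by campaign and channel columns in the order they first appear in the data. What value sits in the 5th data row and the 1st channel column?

With rows sorted ascending by campaign, row 5 is campaign=cmp07. channel columns in first-appearance order: social, email, video, affiliate, display; column 1 is social.
Long rows with campaign=cmp07, channel=social: min(644, 489, 376) = 376.

376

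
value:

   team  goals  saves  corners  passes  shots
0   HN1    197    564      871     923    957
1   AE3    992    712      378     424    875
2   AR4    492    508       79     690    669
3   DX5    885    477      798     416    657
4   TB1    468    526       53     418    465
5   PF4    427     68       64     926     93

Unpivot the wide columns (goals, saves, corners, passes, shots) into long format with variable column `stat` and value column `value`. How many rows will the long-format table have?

6 team values × 5 melted columns = 30 rows.

30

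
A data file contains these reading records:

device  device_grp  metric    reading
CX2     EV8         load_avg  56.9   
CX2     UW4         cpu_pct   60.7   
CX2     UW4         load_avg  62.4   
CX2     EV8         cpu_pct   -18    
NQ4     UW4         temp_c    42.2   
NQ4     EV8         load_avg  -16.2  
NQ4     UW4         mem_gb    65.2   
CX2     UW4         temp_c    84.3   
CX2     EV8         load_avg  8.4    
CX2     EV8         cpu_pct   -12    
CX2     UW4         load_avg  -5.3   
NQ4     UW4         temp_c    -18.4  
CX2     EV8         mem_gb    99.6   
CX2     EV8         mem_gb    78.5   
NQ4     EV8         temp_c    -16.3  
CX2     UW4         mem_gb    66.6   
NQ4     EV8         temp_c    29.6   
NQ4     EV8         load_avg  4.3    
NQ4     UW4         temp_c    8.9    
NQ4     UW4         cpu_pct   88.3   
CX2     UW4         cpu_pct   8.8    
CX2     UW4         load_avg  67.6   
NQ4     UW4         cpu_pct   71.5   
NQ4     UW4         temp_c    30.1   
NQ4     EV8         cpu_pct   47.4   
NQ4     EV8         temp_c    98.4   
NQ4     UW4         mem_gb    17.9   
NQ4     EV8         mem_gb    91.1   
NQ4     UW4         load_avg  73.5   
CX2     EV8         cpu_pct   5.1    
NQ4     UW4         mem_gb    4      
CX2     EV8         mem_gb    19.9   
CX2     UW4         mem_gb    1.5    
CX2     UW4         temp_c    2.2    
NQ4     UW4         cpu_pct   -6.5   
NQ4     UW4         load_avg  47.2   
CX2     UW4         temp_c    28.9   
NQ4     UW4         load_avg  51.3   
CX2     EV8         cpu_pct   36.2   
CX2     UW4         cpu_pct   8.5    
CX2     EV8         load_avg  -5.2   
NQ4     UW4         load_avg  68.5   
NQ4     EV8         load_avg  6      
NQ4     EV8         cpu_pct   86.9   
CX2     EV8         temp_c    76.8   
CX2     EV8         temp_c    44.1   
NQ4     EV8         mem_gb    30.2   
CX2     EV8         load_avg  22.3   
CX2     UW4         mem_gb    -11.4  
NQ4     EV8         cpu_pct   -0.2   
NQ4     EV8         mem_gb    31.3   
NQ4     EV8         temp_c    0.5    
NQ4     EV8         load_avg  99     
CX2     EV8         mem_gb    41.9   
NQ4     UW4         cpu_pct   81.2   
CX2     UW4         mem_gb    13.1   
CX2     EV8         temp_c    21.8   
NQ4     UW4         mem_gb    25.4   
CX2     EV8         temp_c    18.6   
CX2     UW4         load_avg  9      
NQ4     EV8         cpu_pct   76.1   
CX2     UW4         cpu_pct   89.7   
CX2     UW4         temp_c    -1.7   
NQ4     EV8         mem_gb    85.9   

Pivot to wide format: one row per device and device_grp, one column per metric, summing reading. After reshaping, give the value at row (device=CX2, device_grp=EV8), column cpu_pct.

11.3

Rows with device=CX2, device_grp=EV8 and metric=cpu_pct: reading values are -18, -12, 5.1, 36.2.
-18 + -12 + 5.1 + 36.2 = 11.3.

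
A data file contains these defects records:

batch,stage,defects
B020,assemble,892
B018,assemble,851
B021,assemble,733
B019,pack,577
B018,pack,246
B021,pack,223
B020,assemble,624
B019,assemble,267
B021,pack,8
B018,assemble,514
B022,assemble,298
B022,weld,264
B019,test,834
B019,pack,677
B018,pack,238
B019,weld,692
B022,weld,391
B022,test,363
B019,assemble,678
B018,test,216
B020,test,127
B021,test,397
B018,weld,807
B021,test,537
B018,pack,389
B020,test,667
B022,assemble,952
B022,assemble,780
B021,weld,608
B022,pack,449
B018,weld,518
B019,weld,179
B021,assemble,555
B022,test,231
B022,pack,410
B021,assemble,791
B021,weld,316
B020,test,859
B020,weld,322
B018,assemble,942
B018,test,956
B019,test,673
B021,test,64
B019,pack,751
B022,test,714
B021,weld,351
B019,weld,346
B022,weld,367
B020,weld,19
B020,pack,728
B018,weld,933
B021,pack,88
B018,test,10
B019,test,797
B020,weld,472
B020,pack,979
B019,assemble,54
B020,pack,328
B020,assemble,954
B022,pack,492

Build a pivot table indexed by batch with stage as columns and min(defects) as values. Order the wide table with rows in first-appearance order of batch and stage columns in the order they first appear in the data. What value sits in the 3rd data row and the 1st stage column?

555

With rows in first-appearance order of batch, row 3 is batch=B021. stage columns in first-appearance order: assemble, pack, weld, test; column 1 is assemble.
Long rows with batch=B021, stage=assemble: min(733, 555, 791) = 555.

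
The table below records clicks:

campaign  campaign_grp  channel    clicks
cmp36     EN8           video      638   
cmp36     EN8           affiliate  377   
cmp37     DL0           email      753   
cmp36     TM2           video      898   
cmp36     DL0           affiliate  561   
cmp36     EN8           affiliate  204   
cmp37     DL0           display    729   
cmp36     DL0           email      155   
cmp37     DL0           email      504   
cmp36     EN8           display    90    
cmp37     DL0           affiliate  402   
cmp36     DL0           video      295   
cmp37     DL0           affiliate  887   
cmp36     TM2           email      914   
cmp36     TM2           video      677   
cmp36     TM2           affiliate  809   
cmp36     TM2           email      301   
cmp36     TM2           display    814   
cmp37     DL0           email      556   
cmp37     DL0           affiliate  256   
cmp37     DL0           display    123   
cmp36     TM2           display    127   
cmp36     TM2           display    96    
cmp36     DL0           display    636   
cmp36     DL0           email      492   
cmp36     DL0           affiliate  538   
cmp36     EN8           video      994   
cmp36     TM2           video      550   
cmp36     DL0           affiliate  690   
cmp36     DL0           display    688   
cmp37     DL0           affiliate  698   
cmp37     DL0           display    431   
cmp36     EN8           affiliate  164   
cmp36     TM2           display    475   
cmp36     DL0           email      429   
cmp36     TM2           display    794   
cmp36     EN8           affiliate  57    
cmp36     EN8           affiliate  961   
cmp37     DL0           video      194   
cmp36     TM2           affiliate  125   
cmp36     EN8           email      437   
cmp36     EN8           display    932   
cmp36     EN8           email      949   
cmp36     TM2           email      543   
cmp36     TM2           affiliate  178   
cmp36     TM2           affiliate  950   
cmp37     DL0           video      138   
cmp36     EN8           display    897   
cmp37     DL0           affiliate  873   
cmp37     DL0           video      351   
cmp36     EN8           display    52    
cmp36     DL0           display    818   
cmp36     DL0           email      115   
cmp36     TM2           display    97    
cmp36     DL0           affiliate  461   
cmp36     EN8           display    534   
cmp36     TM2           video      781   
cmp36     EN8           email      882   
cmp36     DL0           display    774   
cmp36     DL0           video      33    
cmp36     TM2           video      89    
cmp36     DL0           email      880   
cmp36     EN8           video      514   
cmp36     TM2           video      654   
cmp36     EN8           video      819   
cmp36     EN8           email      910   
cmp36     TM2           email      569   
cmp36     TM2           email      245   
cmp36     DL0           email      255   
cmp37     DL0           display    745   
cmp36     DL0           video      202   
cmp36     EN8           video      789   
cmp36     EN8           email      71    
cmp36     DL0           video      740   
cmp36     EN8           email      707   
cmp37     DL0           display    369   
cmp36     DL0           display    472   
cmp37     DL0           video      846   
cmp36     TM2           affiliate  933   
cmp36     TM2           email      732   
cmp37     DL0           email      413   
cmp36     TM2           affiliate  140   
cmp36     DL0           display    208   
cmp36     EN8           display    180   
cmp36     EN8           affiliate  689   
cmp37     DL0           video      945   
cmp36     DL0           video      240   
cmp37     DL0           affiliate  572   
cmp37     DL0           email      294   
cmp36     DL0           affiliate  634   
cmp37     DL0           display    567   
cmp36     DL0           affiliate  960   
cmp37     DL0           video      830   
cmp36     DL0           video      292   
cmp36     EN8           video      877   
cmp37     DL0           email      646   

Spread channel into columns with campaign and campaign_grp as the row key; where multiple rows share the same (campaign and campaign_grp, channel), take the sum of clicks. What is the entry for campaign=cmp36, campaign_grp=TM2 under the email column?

Rows with campaign=cmp36, campaign_grp=TM2 and channel=email: clicks values are 914, 301, 543, 569, 245, 732.
914 + 301 + 543 + 569 + 245 + 732 = 3304.

3304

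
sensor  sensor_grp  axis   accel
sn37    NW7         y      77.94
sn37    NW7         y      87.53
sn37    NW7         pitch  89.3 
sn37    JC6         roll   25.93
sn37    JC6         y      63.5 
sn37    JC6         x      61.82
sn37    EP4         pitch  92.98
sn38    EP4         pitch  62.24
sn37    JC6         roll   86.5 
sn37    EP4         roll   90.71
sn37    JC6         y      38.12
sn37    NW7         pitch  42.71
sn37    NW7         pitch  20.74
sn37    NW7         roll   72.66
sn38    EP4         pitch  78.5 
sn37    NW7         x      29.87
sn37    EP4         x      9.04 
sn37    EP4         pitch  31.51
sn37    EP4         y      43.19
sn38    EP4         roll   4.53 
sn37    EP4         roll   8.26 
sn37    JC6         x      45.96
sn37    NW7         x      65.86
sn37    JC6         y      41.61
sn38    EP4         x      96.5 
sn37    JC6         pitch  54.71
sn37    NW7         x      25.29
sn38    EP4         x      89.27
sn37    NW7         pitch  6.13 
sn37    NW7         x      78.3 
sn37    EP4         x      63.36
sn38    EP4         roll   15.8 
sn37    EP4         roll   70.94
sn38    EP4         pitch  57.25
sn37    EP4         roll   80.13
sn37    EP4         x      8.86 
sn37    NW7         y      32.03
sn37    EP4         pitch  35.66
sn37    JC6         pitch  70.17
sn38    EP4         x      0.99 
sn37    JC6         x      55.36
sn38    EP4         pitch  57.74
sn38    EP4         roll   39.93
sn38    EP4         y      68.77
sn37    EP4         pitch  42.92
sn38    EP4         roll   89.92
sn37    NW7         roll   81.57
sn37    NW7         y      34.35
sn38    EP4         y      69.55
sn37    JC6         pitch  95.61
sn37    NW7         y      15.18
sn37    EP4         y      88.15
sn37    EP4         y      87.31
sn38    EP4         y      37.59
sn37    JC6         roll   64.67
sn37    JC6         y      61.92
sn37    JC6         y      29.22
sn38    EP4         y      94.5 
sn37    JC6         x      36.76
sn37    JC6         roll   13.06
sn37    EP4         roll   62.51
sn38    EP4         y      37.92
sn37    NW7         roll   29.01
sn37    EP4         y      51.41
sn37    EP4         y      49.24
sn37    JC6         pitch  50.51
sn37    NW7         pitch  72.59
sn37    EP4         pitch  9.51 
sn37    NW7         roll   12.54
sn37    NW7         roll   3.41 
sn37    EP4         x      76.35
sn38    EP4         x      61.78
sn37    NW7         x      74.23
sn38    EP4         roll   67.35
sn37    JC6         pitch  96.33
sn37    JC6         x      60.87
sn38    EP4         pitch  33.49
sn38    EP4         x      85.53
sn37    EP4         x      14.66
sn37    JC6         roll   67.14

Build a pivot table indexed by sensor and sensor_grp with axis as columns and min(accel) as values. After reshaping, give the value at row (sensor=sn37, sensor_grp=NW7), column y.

Rows with sensor=sn37, sensor_grp=NW7 and axis=y: accel values are 77.94, 87.53, 32.03, 34.35, 15.18.
min(77.94, 87.53, 32.03, 34.35, 15.18) = 15.18.

15.18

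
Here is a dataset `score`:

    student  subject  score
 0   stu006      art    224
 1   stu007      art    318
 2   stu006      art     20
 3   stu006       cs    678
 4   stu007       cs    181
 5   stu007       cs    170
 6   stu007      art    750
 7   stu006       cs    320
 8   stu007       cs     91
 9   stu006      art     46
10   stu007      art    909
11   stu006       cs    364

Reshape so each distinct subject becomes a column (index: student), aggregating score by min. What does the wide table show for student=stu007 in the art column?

318

Rows with student=stu007 and subject=art: score values are 318, 750, 909.
min(318, 750, 909) = 318.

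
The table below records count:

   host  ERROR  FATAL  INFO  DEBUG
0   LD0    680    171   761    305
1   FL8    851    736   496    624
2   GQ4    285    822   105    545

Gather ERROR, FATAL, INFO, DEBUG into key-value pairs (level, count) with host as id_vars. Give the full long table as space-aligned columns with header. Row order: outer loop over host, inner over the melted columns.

host  level  count
LD0   ERROR  680  
LD0   FATAL  171  
LD0   INFO   761  
LD0   DEBUG  305  
FL8   ERROR  851  
FL8   FATAL  736  
FL8   INFO   496  
FL8   DEBUG  624  
GQ4   ERROR  285  
GQ4   FATAL  822  
GQ4   INFO   105  
GQ4   DEBUG  545  

Each (host, column) pair becomes one row: 3 × 4 = 12 rows.
For example, (LD0, ERROR) → count=680.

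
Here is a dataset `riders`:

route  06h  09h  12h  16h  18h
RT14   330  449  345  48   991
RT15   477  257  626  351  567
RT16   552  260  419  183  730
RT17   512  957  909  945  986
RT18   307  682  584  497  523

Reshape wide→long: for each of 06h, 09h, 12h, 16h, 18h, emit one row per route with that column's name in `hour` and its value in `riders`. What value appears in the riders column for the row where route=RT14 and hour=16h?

48

Unpivoting turns each (route, wide-column) pair into one long row.
The wide cell at row RT14, column 16h holds 48, so the long row (RT14, 16h) has riders=48.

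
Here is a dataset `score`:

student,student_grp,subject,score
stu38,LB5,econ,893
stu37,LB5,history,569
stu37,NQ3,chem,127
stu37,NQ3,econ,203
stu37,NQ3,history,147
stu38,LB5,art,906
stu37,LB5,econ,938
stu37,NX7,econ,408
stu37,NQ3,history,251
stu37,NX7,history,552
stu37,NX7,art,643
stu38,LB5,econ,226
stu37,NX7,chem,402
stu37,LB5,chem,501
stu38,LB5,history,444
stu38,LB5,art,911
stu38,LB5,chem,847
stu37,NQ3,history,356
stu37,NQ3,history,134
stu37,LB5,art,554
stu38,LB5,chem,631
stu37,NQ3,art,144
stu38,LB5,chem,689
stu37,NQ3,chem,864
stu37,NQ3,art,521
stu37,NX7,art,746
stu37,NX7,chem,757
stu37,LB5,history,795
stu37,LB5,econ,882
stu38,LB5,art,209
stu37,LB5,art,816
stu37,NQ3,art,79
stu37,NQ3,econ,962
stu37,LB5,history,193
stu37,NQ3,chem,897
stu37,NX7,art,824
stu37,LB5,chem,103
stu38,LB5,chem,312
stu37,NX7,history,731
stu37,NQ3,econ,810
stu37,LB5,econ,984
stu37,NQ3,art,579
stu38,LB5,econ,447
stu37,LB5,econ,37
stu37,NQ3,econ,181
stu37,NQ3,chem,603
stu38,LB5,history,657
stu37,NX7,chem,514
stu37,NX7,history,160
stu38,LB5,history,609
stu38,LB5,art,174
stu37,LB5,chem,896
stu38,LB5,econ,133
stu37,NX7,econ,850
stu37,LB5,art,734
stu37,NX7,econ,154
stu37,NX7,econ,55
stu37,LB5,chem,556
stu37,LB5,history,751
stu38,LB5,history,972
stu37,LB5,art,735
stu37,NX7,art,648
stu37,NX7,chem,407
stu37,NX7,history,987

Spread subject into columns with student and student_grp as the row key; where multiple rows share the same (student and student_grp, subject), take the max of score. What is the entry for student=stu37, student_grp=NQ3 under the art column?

Rows with student=stu37, student_grp=NQ3 and subject=art: score values are 144, 521, 79, 579.
max(144, 521, 79, 579) = 579.

579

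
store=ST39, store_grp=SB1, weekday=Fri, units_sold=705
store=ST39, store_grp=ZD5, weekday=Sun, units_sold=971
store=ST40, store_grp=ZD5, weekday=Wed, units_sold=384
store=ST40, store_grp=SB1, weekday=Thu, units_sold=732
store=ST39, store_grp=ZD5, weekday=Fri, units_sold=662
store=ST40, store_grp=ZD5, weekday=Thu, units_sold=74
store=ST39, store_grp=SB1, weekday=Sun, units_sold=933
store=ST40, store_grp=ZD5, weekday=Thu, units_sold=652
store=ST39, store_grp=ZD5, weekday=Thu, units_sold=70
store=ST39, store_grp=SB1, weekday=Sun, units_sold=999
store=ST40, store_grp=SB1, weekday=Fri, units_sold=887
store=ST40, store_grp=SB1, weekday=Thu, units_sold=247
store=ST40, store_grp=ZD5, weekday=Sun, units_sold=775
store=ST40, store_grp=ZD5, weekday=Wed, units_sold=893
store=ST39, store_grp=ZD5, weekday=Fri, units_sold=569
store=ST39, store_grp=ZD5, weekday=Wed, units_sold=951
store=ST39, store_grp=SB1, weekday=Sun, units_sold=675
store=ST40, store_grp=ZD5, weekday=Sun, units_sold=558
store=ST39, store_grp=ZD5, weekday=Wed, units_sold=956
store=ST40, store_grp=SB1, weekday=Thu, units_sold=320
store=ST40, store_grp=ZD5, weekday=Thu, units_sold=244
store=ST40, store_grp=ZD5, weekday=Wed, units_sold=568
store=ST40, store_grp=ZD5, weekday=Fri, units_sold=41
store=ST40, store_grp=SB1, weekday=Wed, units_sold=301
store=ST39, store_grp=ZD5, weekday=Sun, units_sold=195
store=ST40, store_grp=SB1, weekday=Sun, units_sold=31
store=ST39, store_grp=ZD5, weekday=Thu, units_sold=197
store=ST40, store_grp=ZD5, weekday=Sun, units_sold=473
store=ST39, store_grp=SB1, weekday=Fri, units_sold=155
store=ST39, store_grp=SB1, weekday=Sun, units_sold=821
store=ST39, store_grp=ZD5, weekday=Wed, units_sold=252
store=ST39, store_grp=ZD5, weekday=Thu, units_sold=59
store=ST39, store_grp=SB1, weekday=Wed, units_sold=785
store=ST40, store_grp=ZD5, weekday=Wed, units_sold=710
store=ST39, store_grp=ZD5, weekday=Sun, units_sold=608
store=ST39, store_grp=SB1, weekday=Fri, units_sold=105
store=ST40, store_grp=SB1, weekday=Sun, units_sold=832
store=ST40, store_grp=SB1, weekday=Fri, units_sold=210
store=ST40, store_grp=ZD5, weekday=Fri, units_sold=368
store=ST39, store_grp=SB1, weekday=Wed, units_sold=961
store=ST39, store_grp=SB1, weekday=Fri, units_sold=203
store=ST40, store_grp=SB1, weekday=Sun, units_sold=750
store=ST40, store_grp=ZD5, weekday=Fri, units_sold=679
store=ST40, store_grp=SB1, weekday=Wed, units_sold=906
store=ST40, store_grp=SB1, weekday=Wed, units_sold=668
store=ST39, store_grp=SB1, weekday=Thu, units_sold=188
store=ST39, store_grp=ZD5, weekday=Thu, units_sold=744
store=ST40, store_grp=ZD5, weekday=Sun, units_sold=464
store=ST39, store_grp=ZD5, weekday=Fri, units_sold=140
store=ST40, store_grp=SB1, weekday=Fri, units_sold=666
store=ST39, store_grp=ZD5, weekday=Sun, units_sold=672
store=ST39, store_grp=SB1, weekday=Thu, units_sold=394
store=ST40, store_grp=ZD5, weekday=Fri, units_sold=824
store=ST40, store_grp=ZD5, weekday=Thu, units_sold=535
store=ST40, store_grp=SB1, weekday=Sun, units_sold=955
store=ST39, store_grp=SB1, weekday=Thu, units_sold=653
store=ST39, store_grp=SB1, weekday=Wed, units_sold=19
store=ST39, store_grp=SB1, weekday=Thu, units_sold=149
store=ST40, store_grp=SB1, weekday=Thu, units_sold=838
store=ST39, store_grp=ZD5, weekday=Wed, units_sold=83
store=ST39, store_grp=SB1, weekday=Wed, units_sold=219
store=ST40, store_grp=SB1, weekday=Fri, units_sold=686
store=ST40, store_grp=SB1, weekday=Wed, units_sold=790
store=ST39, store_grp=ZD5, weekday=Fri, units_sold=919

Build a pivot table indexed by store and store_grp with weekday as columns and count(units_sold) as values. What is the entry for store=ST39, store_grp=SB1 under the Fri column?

4

Rows with store=ST39, store_grp=SB1 and weekday=Fri: units_sold values are 705, 155, 105, 203.
4 rows match — count = 4.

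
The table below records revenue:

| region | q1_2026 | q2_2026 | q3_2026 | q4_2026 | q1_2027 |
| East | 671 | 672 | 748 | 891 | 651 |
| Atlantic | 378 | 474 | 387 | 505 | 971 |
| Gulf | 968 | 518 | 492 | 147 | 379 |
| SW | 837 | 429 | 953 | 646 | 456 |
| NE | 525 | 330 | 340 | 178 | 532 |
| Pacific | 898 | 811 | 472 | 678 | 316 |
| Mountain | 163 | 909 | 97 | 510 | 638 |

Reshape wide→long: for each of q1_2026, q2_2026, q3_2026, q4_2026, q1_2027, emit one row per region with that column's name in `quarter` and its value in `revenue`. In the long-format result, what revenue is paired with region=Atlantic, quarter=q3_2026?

Unpivoting turns each (region, wide-column) pair into one long row.
The wide cell at row Atlantic, column q3_2026 holds 387, so the long row (Atlantic, q3_2026) has revenue=387.

387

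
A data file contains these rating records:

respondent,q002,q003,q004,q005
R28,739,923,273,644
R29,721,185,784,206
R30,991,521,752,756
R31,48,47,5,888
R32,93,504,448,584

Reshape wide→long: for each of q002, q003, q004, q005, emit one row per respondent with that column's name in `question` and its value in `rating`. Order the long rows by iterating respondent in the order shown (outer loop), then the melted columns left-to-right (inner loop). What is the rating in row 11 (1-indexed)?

20 rows total (5 × 4). Row 11: index ⌊(11-1)/4⌋ = 2 into respondent → R30; (11-1) mod 4 = 2 into the melted columns → q004.
So row 11 is (R30, q004, 752); rating = 752.

752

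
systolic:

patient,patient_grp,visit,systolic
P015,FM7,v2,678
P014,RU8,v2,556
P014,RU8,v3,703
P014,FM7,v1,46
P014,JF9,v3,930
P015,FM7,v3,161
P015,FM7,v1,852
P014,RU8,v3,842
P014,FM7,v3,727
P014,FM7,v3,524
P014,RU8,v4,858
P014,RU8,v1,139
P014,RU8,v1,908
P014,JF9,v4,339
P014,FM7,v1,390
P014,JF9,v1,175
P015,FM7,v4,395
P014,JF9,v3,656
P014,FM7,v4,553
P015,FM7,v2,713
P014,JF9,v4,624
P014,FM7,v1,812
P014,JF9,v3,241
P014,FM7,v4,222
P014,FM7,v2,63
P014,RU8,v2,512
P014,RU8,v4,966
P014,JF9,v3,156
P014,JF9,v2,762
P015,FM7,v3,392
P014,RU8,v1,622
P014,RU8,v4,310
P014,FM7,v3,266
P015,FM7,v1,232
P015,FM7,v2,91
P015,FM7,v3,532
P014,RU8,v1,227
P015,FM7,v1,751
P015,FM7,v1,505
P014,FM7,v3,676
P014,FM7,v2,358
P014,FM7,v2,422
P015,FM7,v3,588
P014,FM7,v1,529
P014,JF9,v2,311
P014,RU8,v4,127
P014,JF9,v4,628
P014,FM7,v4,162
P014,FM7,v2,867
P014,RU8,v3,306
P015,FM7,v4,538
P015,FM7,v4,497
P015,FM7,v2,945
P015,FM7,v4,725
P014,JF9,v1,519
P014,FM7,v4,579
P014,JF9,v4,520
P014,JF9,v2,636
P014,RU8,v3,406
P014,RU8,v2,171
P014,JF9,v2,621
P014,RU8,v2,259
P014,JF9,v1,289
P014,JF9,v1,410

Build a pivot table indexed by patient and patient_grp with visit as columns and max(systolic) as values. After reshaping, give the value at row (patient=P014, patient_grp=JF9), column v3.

930

Rows with patient=P014, patient_grp=JF9 and visit=v3: systolic values are 930, 656, 241, 156.
max(930, 656, 241, 156) = 930.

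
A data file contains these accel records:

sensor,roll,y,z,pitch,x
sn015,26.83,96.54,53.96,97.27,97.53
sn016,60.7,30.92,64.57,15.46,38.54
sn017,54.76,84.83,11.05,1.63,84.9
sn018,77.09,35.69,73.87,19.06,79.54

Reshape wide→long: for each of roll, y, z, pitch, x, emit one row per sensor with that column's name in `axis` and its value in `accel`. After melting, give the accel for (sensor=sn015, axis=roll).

Unpivoting turns each (sensor, wide-column) pair into one long row.
The wide cell at row sn015, column roll holds 26.83, so the long row (sn015, roll) has accel=26.83.

26.83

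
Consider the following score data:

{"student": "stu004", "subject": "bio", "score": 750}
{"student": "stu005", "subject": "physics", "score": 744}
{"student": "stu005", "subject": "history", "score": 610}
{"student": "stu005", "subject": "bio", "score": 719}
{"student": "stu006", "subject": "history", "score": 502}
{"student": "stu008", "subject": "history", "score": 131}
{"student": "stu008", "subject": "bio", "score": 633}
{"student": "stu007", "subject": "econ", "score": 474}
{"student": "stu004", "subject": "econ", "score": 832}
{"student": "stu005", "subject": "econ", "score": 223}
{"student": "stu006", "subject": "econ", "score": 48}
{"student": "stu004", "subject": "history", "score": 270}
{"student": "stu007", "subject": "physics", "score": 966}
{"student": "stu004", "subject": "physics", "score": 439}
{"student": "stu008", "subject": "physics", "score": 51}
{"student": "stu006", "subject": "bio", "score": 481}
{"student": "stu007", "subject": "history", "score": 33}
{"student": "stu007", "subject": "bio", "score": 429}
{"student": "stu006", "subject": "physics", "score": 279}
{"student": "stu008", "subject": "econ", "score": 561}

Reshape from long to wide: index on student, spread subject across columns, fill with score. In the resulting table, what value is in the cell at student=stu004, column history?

270

Wide layout: rows indexed by student, columns are the 4 distinct subject values (bio, physics, history, econ).
Cell (student=stu004, subject=history) draws from the long row where student=stu004 and subject=history, which has score=270.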